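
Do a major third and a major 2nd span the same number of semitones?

No

A major third spans 4 semitones; a major second spans 2.
The spans differ, so they are not enharmonic equivalents.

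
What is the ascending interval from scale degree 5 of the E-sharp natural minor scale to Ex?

augmented fourth

Scale degree 5 of E# natural minor is B#.
B# up to E##: letters B→E make it a fourth; 6 semitones makes it augmented.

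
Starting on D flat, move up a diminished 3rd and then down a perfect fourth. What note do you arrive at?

Cbb

A diminished third up from Db is Fbb (letter F, 2 semitones up).
A perfect fourth down from Fbb is Cbb (letter C, 5 semitones down).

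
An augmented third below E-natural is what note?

E down a major third is C, so the target letter is C.
From E, an augmented third is 5 semitones down: Cb.

Cb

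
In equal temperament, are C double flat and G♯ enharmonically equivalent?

No

Cbb is pitch class 10; G# is pitch class 8.
The pitch classes differ (10 vs. 8), so they are not enharmonic equivalents.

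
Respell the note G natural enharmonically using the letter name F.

F##

G is pitch class 7. The letter F alone is pitch class 5.
To reach pitch class 7 from F requires an offset of +2 semitones, i.e. double sharp: F##.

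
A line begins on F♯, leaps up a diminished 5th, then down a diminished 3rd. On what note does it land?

A#

A diminished fifth up from F# is C (letter C, 6 semitones up).
A diminished third down from C is A# (letter A, 2 semitones down).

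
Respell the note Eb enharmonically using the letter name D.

D#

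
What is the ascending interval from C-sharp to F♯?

The letter names run C→F, a span of 3 letter steps, so the interval is some kind of fourth.
C# to F# is 5 semitones. A perfect fourth is 5, so 5 makes it perfect.

perfect fourth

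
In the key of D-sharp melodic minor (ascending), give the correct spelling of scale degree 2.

E#

The D# melodic minor (ascending) scale runs D# E# F# G# A# B# C##.
Degree 2 is E#.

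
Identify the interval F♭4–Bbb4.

perfect fourth

The letter names run F→B, a span of 3 letter steps, so the interval is some kind of fourth.
Fb to Bbb is 5 semitones. A perfect fourth is 5, so 5 makes it perfect.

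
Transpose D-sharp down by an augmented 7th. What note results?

Eb

A seventh below D lands on the letter E.
An augmented seventh spans 12 semitones, so D# moves to pitch class 3. On the letter E that is Eb.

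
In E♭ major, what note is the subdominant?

Ab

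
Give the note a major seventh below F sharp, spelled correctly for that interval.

F down a major seventh is Gb, so the target letter is G.
From F#, a major seventh is 11 semitones down: G.

G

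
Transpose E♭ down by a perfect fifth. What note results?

Ab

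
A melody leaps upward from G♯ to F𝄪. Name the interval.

major seventh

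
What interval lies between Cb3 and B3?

The letter names run C→B, a span of 6 letter steps, so the interval is some kind of seventh.
Cb to B is 12 semitones. A major seventh is 11, so 12 makes it augmented.

augmented seventh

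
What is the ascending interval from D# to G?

diminished fourth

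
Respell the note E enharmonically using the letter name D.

D##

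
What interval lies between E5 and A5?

The letter names run E→A, a span of 3 letter steps, so the interval is some kind of fourth.
E to A is 5 semitones. A perfect fourth is 5, so 5 makes it perfect.

perfect fourth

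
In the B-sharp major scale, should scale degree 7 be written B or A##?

Each scale degree takes a distinct letter name. Degree 7 of a scale on B must use the letter A.
A## and B are enharmonically the same pitch, but only A## uses the letter A, so it is the correct spelling here.

A##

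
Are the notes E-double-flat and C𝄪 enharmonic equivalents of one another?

Ebb is pitch class 2; C## is pitch class 2.
All spellings map to pitch class 2, so they are enharmonically equivalent.

Yes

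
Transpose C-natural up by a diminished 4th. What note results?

Fb

C up a perfect fourth is F, so the target letter is F.
From C, a diminished fourth is 4 semitones up: Fb.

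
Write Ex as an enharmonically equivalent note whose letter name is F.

F#

Plain F sits 1 semitone below E##, so on the letter F the same pitch needs a sharp: F#.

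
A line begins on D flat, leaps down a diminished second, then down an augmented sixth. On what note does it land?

Eb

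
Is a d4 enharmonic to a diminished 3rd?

A diminished fourth spans 4 semitones; a diminished third spans 2.
The spans differ, so they are not enharmonic equivalents.

No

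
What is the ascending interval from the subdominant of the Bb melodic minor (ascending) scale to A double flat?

The subdominant of Bb melodic minor (ascending) is Eb.
Eb up to Abb: letters E→A make it a fourth; 4 semitones makes it diminished.

diminished fourth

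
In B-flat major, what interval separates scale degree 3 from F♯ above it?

major third

Scale degree 3 of Bb major is D.
D up to F#: letters D→F make it a third; 4 semitones makes it major.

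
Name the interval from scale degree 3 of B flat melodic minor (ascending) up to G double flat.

Scale degree 3 of Bb melodic minor (ascending) is Db.
Db up to Gbb: letters D→G make it a fourth; 4 semitones makes it diminished.

diminished fourth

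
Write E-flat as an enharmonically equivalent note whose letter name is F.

Plain F sits 2 semitones above Eb, so on the letter F the same pitch needs a double flat: Fbb.

Fbb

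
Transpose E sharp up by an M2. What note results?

F##

A second above E lands on the letter F.
A major second spans 2 semitones, so E# moves to pitch class 7. On the letter F that is F##.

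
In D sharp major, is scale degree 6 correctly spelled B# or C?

Each scale degree takes a distinct letter name. Degree 6 of a scale on D must use the letter B.
B# and C are enharmonically the same pitch, but only B# uses the letter B, so it is the correct spelling here.

B#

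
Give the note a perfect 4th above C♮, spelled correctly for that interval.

F

C up a perfect fourth is F, so the target letter is F.
From C, a perfect fourth is 5 semitones up: F.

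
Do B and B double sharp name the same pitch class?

No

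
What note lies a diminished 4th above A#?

D

A up a perfect fourth is D, so the target letter is D.
From A#, a diminished fourth is 4 semitones up: D.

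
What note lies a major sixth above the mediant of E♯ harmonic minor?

The mediant of E# harmonic minor is G#.
A major sixth (9 semitones) above G# lands on the letter E, giving E#.

E#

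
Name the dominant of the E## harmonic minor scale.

Degree 5 takes the letter 4 steps above E, which is B.
In harmonic minor, degree 5 sits 7 semitones above the tonic. E## + 7 semitones is pitch class 1, spelled on B as B##.

B##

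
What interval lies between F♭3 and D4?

augmented sixth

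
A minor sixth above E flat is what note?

E up a major sixth is C#, so the target letter is C.
From Eb, a minor sixth is 8 semitones up: Cb.

Cb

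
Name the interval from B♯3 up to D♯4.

minor third

Counting letters B–C–D gives a third.
B#→D# = 3 semitones, 1 narrower than the major third (4), so minor.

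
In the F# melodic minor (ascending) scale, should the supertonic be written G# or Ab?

G#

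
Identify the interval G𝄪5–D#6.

diminished fifth

Counting letters G–A–B–C–D gives a fifth.
G##→D# = 6 semitones, 1 narrower than the perfect fifth (7), so diminished.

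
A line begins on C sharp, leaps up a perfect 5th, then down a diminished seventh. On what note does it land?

A##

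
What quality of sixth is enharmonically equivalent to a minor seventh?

A minor seventh spans 10 semitones.
A sixth spanning 10 semitones is augmented (the major sixth is 9).

augmented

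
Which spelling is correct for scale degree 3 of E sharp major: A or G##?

Each scale degree takes a distinct letter name. Degree 3 of a scale on E must use the letter G.
G## and A are enharmonically the same pitch, but only G## uses the letter G, so it is the correct spelling here.

G##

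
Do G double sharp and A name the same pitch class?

G## is pitch class 9; A is pitch class 9.
All spellings map to pitch class 9, so they are enharmonically equivalent.

Yes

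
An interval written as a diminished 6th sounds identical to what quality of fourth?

doubly augmented

A diminished sixth spans 7 semitones.
A fourth spanning 7 semitones is doubly augmented (the perfect fourth is 5).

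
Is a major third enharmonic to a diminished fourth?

A major third spans 4 semitones; a diminished fourth spans 4.
They are enharmonically equivalent.

Yes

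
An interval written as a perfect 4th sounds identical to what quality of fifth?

A perfect fourth spans 5 semitones.
A fifth spanning 5 semitones is doubly diminished (the perfect fifth is 7).

doubly diminished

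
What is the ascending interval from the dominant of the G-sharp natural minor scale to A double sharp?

augmented fifth

The dominant of G# natural minor is D#.
D# up to A##: letters D→A make it a fifth; 8 semitones makes it augmented.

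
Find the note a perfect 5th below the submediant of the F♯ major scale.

G#

The submediant of F# major is D#.
A perfect fifth (7 semitones) below D# lands on the letter G, giving G#.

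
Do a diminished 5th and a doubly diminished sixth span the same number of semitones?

A diminished fifth spans 6 semitones; a doubly diminished sixth spans 6.
They are enharmonically equivalent.

Yes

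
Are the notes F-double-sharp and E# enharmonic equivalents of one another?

F## is pitch class 7; E# is pitch class 5.
The pitch classes differ (7 vs. 5), so they are not enharmonic equivalents.

No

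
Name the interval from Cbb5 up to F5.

Counting letters C–D–E–F gives a fourth.
Cbb→F = 7 semitones, 2 wider than the perfect fourth (5), so doubly augmented.

doubly augmented fourth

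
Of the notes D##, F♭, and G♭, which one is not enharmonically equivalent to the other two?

Gb

In 12-tone equal temperament, enharmonic equivalents share a pitch class. D## is pitch class 4; Fb is pitch class 4; Gb is pitch class 6.
D## and Fb share pitch class 4, while Gb is pitch class 6.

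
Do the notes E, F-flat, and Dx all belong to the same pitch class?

E = pitch class 4 and Fb = pitch class 4 and D## = pitch class 4 — the same pitch class, so they are enharmonic equivalents.

Yes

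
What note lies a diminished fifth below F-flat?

A fifth below F lands on the letter B.
A diminished fifth spans 6 semitones, so Fb moves to pitch class 10. On the letter B that is Bb.

Bb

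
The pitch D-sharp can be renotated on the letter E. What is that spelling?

Eb

D# is pitch class 3. The letter E alone is pitch class 4.
To reach pitch class 3 from E requires an offset of -1 semitone, i.e. flat: Eb.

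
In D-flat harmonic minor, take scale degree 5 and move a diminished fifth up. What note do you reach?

Ebb

Scale degree 5 of Db harmonic minor is Ab.
A diminished fifth (6 semitones) above Ab lands on the letter E, giving Ebb.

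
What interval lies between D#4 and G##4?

augmented fourth

The letter names run D→G, a span of 3 letter steps, so the interval is some kind of fourth.
D# to G## is 6 semitones. A perfect fourth is 5, so 6 makes it augmented.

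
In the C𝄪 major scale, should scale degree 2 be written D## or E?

D##

Each scale degree takes a distinct letter name. Degree 2 of a scale on C must use the letter D.
D## and E are enharmonically the same pitch, but only D## uses the letter D, so it is the correct spelling here.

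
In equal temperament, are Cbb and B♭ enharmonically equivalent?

Yes

Cbb = pitch class 10 and Bb = pitch class 10 — the same pitch class, so they are enharmonic equivalents.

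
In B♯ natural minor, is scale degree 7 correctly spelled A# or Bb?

A#

Each scale degree takes a distinct letter name. Degree 7 of a scale on B must use the letter A.
A# and Bb are enharmonically the same pitch, but only A# uses the letter A, so it is the correct spelling here.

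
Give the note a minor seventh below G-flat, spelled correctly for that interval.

Ab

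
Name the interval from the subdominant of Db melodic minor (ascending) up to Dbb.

The subdominant of Db melodic minor (ascending) is Gb.
Gb up to Dbb: letters G→D make it a fifth; 6 semitones makes it diminished.

diminished fifth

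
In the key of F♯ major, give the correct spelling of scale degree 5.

Degree 5 takes the letter 4 steps above F, which is C.
In major, degree 5 sits 7 semitones above the tonic. F# + 7 semitones is pitch class 1, spelled on C as C#.

C#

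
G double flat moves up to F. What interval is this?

augmented seventh

Counting letters G–A–B–C–D–E–F gives a seventh.
Gbb→F = 12 semitones, 1 wider than the major seventh (11), so augmented.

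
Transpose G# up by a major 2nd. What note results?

A second above G lands on the letter A.
A major second spans 2 semitones, so G# moves to pitch class 10. On the letter A that is A#.

A#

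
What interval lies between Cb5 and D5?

Counting letters C–D gives a second.
Cb→D = 3 semitones, 1 wider than the major second (2), so augmented.

augmented second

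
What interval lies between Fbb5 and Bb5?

doubly augmented fourth

The letter names run F→B, a span of 3 letter steps, so the interval is some kind of fourth.
Fbb to Bb is 7 semitones. A perfect fourth is 5, so 7 makes it doubly augmented.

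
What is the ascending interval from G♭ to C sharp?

doubly augmented fourth

Counting letters G–A–B–C gives a fourth.
Gb→C# = 7 semitones, 2 wider than the perfect fourth (5), so doubly augmented.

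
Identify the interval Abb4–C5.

Counting letters A–B–C gives a third.
Abb→C = 5 semitones, 1 wider than the major third (4), so augmented.

augmented third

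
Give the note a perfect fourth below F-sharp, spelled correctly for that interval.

A fourth below F lands on the letter C.
A perfect fourth spans 5 semitones, so F# moves to pitch class 1. On the letter C that is C#.

C#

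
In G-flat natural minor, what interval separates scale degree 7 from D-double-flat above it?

minor sixth

Scale degree 7 of Gb natural minor is Fb.
Fb up to Dbb: letters F→D make it a sixth; 8 semitones makes it minor.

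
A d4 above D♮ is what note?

Gb

A fourth above D lands on the letter G.
A diminished fourth spans 4 semitones, so D moves to pitch class 6. On the letter G that is Gb.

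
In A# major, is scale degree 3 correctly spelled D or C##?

Each scale degree takes a distinct letter name. Degree 3 of a scale on A must use the letter C.
C## and D are enharmonically the same pitch, but only C## uses the letter C, so it is the correct spelling here.

C##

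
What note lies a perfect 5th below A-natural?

A fifth below A lands on the letter D.
A perfect fifth spans 7 semitones, so A moves to pitch class 2. On the letter D that is D.

D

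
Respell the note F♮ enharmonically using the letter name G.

Plain G sits 2 semitones above F, so on the letter G the same pitch needs a double flat: Gbb.

Gbb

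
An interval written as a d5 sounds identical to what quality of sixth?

doubly diminished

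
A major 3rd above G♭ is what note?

Bb

A third above G lands on the letter B.
A major third spans 4 semitones, so Gb moves to pitch class 10. On the letter B that is Bb.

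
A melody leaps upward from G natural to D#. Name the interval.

Counting letters G–A–B–C–D gives a fifth.
G→D# = 8 semitones, 1 wider than the perfect fifth (7), so augmented.

augmented fifth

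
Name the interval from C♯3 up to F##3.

The letter names run C→F, a span of 3 letter steps, so the interval is some kind of fourth.
C# to F## is 6 semitones. A perfect fourth is 5, so 6 makes it augmented.

augmented fourth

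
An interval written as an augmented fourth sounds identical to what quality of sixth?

doubly diminished

An augmented fourth spans 6 semitones.
A sixth spanning 6 semitones is doubly diminished (the major sixth is 9).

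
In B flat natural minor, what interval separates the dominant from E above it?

major seventh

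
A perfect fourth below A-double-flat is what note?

A fourth below A lands on the letter E.
A perfect fourth spans 5 semitones, so Abb moves to pitch class 2. On the letter E that is Ebb.

Ebb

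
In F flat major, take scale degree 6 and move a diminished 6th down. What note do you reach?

Scale degree 6 of Fb major is Db.
A diminished sixth (7 semitones) below Db lands on the letter F, giving F#.

F#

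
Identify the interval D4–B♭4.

Counting letters D–E–F–G–A–B gives a sixth.
D→Bb = 8 semitones, 1 narrower than the major sixth (9), so minor.

minor sixth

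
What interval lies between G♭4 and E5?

augmented sixth

Counting letters G–A–B–C–D–E gives a sixth.
Gb→E = 10 semitones, 1 wider than the major sixth (9), so augmented.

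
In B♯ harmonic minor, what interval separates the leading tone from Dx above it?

perfect fourth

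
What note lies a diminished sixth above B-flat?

B up a major sixth is G#, so the target letter is G.
From Bb, a diminished sixth is 7 semitones up: Gbb.

Gbb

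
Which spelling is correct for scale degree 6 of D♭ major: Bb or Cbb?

Each scale degree takes a distinct letter name. Degree 6 of a scale on D must use the letter B.
Bb and Cbb are enharmonically the same pitch, but only Bb uses the letter B, so it is the correct spelling here.

Bb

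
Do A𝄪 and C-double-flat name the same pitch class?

Two spellings are enharmonically equivalent only if they share a pitch class.
Here A## → 11, Cbb → 10; 10 ≠ 11, so they are not.

No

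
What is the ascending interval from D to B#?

augmented sixth

The letter names run D→B, a span of 5 letter steps, so the interval is some kind of sixth.
D to B# is 10 semitones. A major sixth is 9, so 10 makes it augmented.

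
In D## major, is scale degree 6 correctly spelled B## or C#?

B##

Each scale degree takes a distinct letter name. Degree 6 of a scale on D must use the letter B.
B## and C# are enharmonically the same pitch, but only B## uses the letter B, so it is the correct spelling here.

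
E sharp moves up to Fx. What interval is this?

major second

Counting letters E–F gives a second.
E#→F## = 2 semitones, exactly the major second.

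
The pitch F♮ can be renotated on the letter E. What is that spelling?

Plain E sits 1 semitone below F, so on the letter E the same pitch needs a sharp: E#.

E#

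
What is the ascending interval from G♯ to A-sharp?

major second

Counting letters G–A gives a second.
G#→A# = 2 semitones, exactly the major second.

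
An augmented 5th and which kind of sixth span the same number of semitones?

minor

An augmented fifth spans 8 semitones.
A sixth spanning 8 semitones is minor (the major sixth is 9).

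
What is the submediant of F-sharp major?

D#

The F# major scale runs F# G# A# B C# D# E#.
Degree 6 is D#.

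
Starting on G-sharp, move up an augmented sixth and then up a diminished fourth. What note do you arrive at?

An augmented sixth up from G# is E## (letter E, 10 semitones up).
A diminished fourth up from E## is A# (letter A, 4 semitones up).

A#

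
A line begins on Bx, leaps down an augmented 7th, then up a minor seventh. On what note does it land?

An augmented seventh down from B## is C# (letter C, 12 semitones down).
A minor seventh up from C# is B (letter B, 10 semitones up).

B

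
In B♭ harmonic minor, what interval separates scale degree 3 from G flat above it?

perfect fourth

Scale degree 3 of Bb harmonic minor is Db.
Db up to Gb: letters D→G make it a fourth; 5 semitones makes it perfect.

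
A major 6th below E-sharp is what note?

E down a major sixth is G, so the target letter is G.
From E#, a major sixth is 9 semitones down: G#.

G#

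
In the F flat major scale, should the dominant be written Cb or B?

Cb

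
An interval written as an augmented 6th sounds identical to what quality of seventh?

An augmented sixth spans 10 semitones.
A seventh spanning 10 semitones is minor (the major seventh is 11).

minor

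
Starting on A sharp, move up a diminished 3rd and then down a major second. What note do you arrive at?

Bb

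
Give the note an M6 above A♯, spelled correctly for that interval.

A sixth above A lands on the letter F.
A major sixth spans 9 semitones, so A# moves to pitch class 7. On the letter F that is F##.

F##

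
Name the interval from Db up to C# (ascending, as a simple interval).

Counting letters D–E–F–G–A–B–C gives a seventh.
Db→C# = 12 semitones, 1 wider than the major seventh (11), so augmented.

augmented seventh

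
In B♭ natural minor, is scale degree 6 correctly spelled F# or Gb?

Each scale degree takes a distinct letter name. Degree 6 of a scale on B must use the letter G.
Gb and F# are enharmonically the same pitch, but only Gb uses the letter G, so it is the correct spelling here.

Gb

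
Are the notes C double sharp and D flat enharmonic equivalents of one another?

C## is pitch class 2; Db is pitch class 1.
The pitch classes differ (2 vs. 1), so they are not enharmonic equivalents.

No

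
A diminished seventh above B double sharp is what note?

A seventh above B lands on the letter A.
A diminished seventh spans 9 semitones, so B## moves to pitch class 10. On the letter A that is A#.

A#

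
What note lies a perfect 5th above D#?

A#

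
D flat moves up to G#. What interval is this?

Counting letters D–E–F–G gives a fourth.
Db→G# = 7 semitones, 2 wider than the perfect fourth (5), so doubly augmented.

doubly augmented fourth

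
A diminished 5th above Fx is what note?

F up a perfect fifth is C, so the target letter is C.
From F##, a diminished fifth is 6 semitones up: C#.

C#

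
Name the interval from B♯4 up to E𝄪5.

augmented fourth

The letter names run B→E, a span of 3 letter steps, so the interval is some kind of fourth.
B# to E## is 6 semitones. A perfect fourth is 5, so 6 makes it augmented.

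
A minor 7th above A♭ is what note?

Gb

A up a major seventh is G#, so the target letter is G.
From Ab, a minor seventh is 10 semitones up: Gb.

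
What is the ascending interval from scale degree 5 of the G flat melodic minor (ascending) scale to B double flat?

minor sixth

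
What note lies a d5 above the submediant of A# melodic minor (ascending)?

C#

The submediant of A# melodic minor (ascending) is F##.
A diminished fifth (6 semitones) above F## lands on the letter C, giving C#.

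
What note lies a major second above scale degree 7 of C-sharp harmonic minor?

Scale degree 7 of C# harmonic minor is B#.
A major second (2 semitones) above B# lands on the letter C, giving C##.

C##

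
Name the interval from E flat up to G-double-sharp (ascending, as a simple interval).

doubly augmented third

The letter names run E→G, a span of 2 letter steps, so the interval is some kind of third.
Eb to G## is 6 semitones. A major third is 4, so 6 makes it doubly augmented.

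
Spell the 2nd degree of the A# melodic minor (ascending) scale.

Degree 2 takes the letter 1 step above A, which is B.
In melodic minor (ascending), degree 2 sits 2 semitones above the tonic. A# + 2 semitones is pitch class 0, spelled on B as B#.

B#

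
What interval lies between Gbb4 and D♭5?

augmented fifth

The letter names run G→D, a span of 4 letter steps, so the interval is some kind of fifth.
Gbb to Db is 8 semitones. A perfect fifth is 7, so 8 makes it augmented.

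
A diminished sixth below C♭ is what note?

E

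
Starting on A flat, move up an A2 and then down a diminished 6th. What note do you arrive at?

An augmented second up from Ab is B (letter B, 3 semitones up).
A diminished sixth down from B is D## (letter D, 7 semitones down).

D##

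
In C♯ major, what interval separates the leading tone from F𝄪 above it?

perfect fifth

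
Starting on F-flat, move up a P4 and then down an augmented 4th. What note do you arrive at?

Fbb

A perfect fourth up from Fb is Bbb (letter B, 5 semitones up).
An augmented fourth down from Bbb is Fbb (letter F, 6 semitones down).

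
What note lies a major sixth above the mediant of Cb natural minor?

Cb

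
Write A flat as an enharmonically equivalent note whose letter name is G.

G#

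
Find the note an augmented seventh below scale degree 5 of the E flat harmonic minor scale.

Cbb

Scale degree 5 of Eb harmonic minor is Bb.
An augmented seventh (12 semitones) below Bb lands on the letter C, giving Cbb.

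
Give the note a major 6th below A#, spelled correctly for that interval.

A sixth below A lands on the letter C.
A major sixth spans 9 semitones, so A# moves to pitch class 1. On the letter C that is C#.

C#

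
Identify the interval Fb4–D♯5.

doubly augmented sixth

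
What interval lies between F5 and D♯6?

Counting letters F–G–A–B–C–D gives a sixth.
F→D# = 10 semitones, 1 wider than the major sixth (9), so augmented.

augmented sixth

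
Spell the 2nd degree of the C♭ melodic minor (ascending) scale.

Db

The Cb melodic minor (ascending) scale runs Cb Db Ebb Fb Gb Ab Bb.
Degree 2 is Db.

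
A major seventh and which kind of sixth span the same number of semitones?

doubly augmented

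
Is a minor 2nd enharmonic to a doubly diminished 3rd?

A minor second spans 1 semitone; a doubly diminished third spans 1.
They are enharmonically equivalent.

Yes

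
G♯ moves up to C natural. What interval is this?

diminished fourth

Counting letters G–A–B–C gives a fourth.
G#→C = 4 semitones, 1 narrower than the perfect fourth (5), so diminished.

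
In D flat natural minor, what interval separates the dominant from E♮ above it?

augmented fifth

The dominant of Db natural minor is Ab.
Ab up to E: letters A→E make it a fifth; 8 semitones makes it augmented.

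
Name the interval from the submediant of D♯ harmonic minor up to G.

minor sixth

The submediant of D# harmonic minor is B.
B up to G: letters B→G make it a sixth; 8 semitones makes it minor.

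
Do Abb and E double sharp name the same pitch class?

Two spellings are enharmonically equivalent only if they share a pitch class.
Here Abb → 7, E## → 6; 6 ≠ 7, so they are not.

No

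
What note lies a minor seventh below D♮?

E

A seventh below D lands on the letter E.
A minor seventh spans 10 semitones, so D moves to pitch class 4. On the letter E that is E.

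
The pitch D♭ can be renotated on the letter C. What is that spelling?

C#

Plain C sits 1 semitone below Db, so on the letter C the same pitch needs a sharp: C#.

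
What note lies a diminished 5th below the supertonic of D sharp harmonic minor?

The supertonic of D# harmonic minor is E#.
A diminished fifth (6 semitones) below E# lands on the letter A, giving A##.

A##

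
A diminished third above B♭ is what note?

B up a major third is D#, so the target letter is D.
From Bb, a diminished third is 2 semitones up: Dbb.

Dbb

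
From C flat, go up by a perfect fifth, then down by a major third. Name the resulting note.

Ebb

A perfect fifth up from Cb is Gb (letter G, 7 semitones up).
A major third down from Gb is Ebb (letter E, 4 semitones down).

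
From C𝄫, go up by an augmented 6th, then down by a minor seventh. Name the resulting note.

An augmented sixth up from Cbb is Ab (letter A, 10 semitones up).
A minor seventh down from Ab is Bb (letter B, 10 semitones down).

Bb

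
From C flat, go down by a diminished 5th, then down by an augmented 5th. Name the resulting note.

Bbb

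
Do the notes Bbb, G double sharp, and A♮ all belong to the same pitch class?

Bbb = pitch class 9 and G## = pitch class 9 and A = pitch class 9 — the same pitch class, so they are enharmonic equivalents.

Yes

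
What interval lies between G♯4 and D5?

diminished fifth

Counting letters G–A–B–C–D gives a fifth.
G#→D = 6 semitones, 1 narrower than the perfect fifth (7), so diminished.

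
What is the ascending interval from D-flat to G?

The letter names run D→G, a span of 3 letter steps, so the interval is some kind of fourth.
Db to G is 6 semitones. A perfect fourth is 5, so 6 makes it augmented.

augmented fourth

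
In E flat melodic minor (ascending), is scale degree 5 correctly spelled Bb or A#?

Each scale degree takes a distinct letter name. Degree 5 of a scale on E must use the letter B.
Bb and A# are enharmonically the same pitch, but only Bb uses the letter B, so it is the correct spelling here.

Bb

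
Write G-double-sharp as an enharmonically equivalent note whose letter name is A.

A

G## is pitch class 9. The letter A alone is pitch class 9.
Pitch class 9 on A needs no accidental: A.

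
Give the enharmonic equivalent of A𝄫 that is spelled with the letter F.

Plain F sits 2 semitones below Abb, so on the letter F the same pitch needs a double sharp: F##.

F##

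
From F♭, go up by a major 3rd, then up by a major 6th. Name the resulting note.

A major third up from Fb is Ab (letter A, 4 semitones up).
A major sixth up from Ab is F (letter F, 9 semitones up).

F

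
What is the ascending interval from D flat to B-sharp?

The letter names run D→B, a span of 5 letter steps, so the interval is some kind of sixth.
Db to B# is 11 semitones. A major sixth is 9, so 11 makes it doubly augmented.

doubly augmented sixth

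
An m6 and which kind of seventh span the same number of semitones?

doubly diminished

A minor sixth spans 8 semitones.
A seventh spanning 8 semitones is doubly diminished (the major seventh is 11).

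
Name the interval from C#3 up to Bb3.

Counting letters C–D–E–F–G–A–B gives a seventh.
C#→Bb = 9 semitones, 2 narrower than the major seventh (11), so diminished.

diminished seventh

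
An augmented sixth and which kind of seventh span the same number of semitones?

minor

An augmented sixth spans 10 semitones.
A seventh spanning 10 semitones is minor (the major seventh is 11).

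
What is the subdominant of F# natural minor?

Degree 4 takes the letter 3 steps above F, which is B.
In natural minor, degree 4 sits 5 semitones above the tonic. F# + 5 semitones is pitch class 11, spelled on B as B.

B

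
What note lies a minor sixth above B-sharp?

G#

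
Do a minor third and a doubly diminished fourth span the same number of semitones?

Yes

A minor third spans 3 semitones; a doubly diminished fourth spans 3.
They are enharmonically equivalent.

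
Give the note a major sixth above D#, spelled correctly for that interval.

D up a major sixth is B, so the target letter is B.
From D#, a major sixth is 9 semitones up: B#.

B#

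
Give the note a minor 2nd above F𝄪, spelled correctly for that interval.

G#

F up a major second is G, so the target letter is G.
From F##, a minor second is 1 semitone up: G#.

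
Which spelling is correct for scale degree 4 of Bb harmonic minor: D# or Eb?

Eb

Each scale degree takes a distinct letter name. Degree 4 of a scale on B must use the letter E.
Eb and D# are enharmonically the same pitch, but only Eb uses the letter E, so it is the correct spelling here.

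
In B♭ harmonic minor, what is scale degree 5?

F

The Bb harmonic minor scale runs Bb C Db Eb F Gb A.
Degree 5 is F.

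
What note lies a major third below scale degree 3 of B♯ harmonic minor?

B

Scale degree 3 of B# harmonic minor is D#.
A major third (4 semitones) below D# lands on the letter B, giving B.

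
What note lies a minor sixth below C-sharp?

A sixth below C lands on the letter E.
A minor sixth spans 8 semitones, so C# moves to pitch class 5. On the letter E that is E#.

E#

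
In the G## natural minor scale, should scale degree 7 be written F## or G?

F##

Each scale degree takes a distinct letter name. Degree 7 of a scale on G must use the letter F.
F## and G are enharmonically the same pitch, but only F## uses the letter F, so it is the correct spelling here.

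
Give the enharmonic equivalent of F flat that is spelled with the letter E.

E

Fb is pitch class 4. The letter E alone is pitch class 4.
Pitch class 4 on E needs no accidental: E.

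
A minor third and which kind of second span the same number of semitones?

augmented

A minor third spans 3 semitones.
A second spanning 3 semitones is augmented (the major second is 2).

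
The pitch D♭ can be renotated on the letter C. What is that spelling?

Db is pitch class 1. The letter C alone is pitch class 0.
To reach pitch class 1 from C requires an offset of +1 semitone, i.e. sharp: C#.

C#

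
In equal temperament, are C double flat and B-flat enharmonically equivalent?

Cbb = pitch class 10 and Bb = pitch class 10 — the same pitch class, so they are enharmonic equivalents.

Yes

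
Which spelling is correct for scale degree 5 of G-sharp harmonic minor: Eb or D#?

D#

Each scale degree takes a distinct letter name. Degree 5 of a scale on G must use the letter D.
D# and Eb are enharmonically the same pitch, but only D# uses the letter D, so it is the correct spelling here.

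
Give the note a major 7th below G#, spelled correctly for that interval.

A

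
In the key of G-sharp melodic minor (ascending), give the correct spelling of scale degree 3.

The G# melodic minor (ascending) scale runs G# A# B C# D# E# F##.
Degree 3 is B.

B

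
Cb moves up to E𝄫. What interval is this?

Counting letters C–D–E gives a third.
Cb→Ebb = 3 semitones, 1 narrower than the major third (4), so minor.

minor third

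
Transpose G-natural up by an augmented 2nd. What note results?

A#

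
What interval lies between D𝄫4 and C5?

augmented seventh

Counting letters D–E–F–G–A–B–C gives a seventh.
Dbb→C = 12 semitones, 1 wider than the major seventh (11), so augmented.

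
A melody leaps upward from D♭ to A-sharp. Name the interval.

The letter names run D→A, a span of 4 letter steps, so the interval is some kind of fifth.
Db to A# is 9 semitones. A perfect fifth is 7, so 9 makes it doubly augmented.

doubly augmented fifth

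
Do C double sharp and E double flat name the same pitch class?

Yes

C## = pitch class 2 and Ebb = pitch class 2 — the same pitch class, so they are enharmonic equivalents.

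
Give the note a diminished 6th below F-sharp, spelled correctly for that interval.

F down a major sixth is Ab, so the target letter is A.
From F#, a diminished sixth is 7 semitones down: A##.

A##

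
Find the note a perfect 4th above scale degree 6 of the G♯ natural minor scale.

Scale degree 6 of G# natural minor is E.
A perfect fourth (5 semitones) above E lands on the letter A, giving A.

A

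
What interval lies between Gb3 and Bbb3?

minor third

Counting letters G–A–B gives a third.
Gb→Bbb = 3 semitones, 1 narrower than the major third (4), so minor.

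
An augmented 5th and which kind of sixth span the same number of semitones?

An augmented fifth spans 8 semitones.
A sixth spanning 8 semitones is minor (the major sixth is 9).

minor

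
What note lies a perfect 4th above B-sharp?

E#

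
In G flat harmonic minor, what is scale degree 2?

The Gb harmonic minor scale runs Gb Ab Bbb Cb Db Ebb F.
Degree 2 is Ab.

Ab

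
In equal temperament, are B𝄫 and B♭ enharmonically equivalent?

No

Bbb is pitch class 9; Bb is pitch class 10.
The pitch classes differ (9 vs. 10), so they are not enharmonic equivalents.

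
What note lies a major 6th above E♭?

E up a major sixth is C#, so the target letter is C.
From Eb, a major sixth is 9 semitones up: C.

C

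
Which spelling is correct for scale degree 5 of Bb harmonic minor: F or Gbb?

F

Each scale degree takes a distinct letter name. Degree 5 of a scale on B must use the letter F.
F and Gbb are enharmonically the same pitch, but only F uses the letter F, so it is the correct spelling here.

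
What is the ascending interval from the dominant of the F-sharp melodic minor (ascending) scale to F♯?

perfect fourth

The dominant of F# melodic minor (ascending) is C#.
C# up to F#: letters C→F make it a fourth; 5 semitones makes it perfect.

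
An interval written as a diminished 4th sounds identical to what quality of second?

A diminished fourth spans 4 semitones.
A second spanning 4 semitones is doubly augmented (the major second is 2).

doubly augmented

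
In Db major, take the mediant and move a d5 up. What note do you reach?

Cb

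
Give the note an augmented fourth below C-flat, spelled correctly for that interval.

C down a perfect fourth is G, so the target letter is G.
From Cb, an augmented fourth is 6 semitones down: Gbb.

Gbb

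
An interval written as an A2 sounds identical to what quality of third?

An augmented second spans 3 semitones.
A third spanning 3 semitones is minor (the major third is 4).

minor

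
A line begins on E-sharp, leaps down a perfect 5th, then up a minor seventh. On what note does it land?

G#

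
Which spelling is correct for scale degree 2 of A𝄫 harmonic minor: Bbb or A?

Each scale degree takes a distinct letter name. Degree 2 of a scale on A must use the letter B.
Bbb and A are enharmonically the same pitch, but only Bbb uses the letter B, so it is the correct spelling here.

Bbb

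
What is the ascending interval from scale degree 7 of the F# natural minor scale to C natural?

Scale degree 7 of F# natural minor is E.
E up to C: letters E→C make it a sixth; 8 semitones makes it minor.

minor sixth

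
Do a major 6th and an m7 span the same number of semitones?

No

A major sixth spans 9 semitones; a minor seventh spans 10.
The spans differ, so they are not enharmonic equivalents.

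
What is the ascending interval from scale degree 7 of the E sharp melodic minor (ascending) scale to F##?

minor third

Scale degree 7 of E# melodic minor (ascending) is D##.
D## up to F##: letters D→F make it a third; 3 semitones makes it minor.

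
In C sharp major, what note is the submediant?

Degree 6 takes the letter 5 steps above C, which is A.
In major, degree 6 sits 9 semitones above the tonic. C# + 9 semitones is pitch class 10, spelled on A as A#.

A#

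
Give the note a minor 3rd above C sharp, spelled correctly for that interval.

E

C up a major third is E, so the target letter is E.
From C#, a minor third is 3 semitones up: E.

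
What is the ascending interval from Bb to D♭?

minor third

The letter names run B→D, a span of 2 letter steps, so the interval is some kind of third.
Bb to Db is 3 semitones. A major third is 4, so 3 makes it minor.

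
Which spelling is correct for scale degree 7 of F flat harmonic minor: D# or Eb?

Eb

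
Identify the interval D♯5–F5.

The letter names run D→F, a span of 2 letter steps, so the interval is some kind of third.
D# to F is 2 semitones. A major third is 4, so 2 makes it diminished.

diminished third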